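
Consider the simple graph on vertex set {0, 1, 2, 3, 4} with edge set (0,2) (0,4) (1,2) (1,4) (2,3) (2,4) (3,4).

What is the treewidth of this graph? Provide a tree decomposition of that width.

The largest bag has 3 vertices, giving width 2; this decomposition certifies tw(G) ≤ 2. Conversely, {0, 2, 4} is a clique of size 3, and the vertices of any clique must share a bag in every tree decomposition; so some bag has ≥ 3 vertices and tw(G) ≥ 2. Combining the bounds, tw(G) = 2.

Treewidth 2.
One optimal decomposition is:
Bags: B1 = {0, 2, 4}  B2 = {1, 2, 4}  B3 = {2, 3, 4}
Tree: B1–B2, B1–B3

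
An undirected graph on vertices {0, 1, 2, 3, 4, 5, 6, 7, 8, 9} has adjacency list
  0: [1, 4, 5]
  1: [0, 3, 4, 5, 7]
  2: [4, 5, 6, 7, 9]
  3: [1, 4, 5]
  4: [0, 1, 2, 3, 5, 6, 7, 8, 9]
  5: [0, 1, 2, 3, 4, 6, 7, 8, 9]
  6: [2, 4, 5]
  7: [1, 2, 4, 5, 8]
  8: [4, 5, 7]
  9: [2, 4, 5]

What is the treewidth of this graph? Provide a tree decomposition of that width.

The largest bag has 4 vertices, giving width 3; this decomposition certifies tw(G) ≤ 3. Conversely, {0, 1, 4, 5} is a clique of size 4, and the vertices of any clique must share a bag in every tree decomposition; so some bag has ≥ 4 vertices and tw(G) ≥ 3. Therefore the treewidth is 3.

Treewidth 3.
One such decomposition:
Bags: B1 = {2, 4, 5, 7}  B2 = {1, 4, 5, 7}  B3 = {4, 5, 7, 8}  B4 = {2, 4, 5, 9}  B5 = {2, 4, 5, 6}  B6 = {1, 3, 4, 5}  B7 = {0, 1, 4, 5}
Tree: B1–B2, B1–B3, B1–B4, B4–B5, B2–B6, B2–B7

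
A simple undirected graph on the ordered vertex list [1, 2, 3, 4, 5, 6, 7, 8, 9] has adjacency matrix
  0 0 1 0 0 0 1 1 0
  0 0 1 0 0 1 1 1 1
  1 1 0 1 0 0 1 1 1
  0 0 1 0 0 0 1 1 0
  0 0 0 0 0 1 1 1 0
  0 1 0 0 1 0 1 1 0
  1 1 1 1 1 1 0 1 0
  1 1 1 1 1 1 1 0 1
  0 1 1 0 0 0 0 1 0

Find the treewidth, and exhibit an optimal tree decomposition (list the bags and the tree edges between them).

The largest bag has 4 vertices, giving width 3; this decomposition certifies tw(G) ≤ 3. For the lower bound, the 4 vertices {2, 3, 8, 9} are pairwise adjacent, and any tree decomposition puts a clique entirely inside one bag — forcing width ≥ 3. Hence tw(G) = 3 exactly.

Treewidth 3.
One optimal decomposition is:
Bags: B1 = {2, 6, 7, 8}  B2 = {2, 3, 7, 8}  B3 = {3, 4, 7, 8}  B4 = {2, 3, 8, 9}  B5 = {5, 6, 7, 8}  B6 = {1, 3, 7, 8}
Tree: B1–B2, B2–B3, B2–B4, B1–B5, B2–B6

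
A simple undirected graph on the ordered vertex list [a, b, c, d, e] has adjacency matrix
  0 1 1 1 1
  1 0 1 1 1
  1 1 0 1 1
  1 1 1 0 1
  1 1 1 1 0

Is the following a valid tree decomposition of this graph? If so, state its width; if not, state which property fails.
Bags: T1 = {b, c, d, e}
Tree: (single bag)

No — vertex a appears in no bag.

A tree decomposition must satisfy three properties: every vertex lies in some bag; for every edge, both endpoints lie together in some bag; and for every vertex, the bags containing it form a connected subtree. Here vertex a appears in no bag, so the decomposition is invalid.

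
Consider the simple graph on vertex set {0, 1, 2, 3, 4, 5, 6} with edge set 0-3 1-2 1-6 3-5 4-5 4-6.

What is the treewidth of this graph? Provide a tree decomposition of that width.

Every bag has size at most 2, so the width is 2 − 1 = 1 and tw(G) ≤ 1. G has an edge, so its treewidth is at least 1. Hence tw(G) = 1 exactly.

Treewidth 1.
One optimal decomposition is:
Bags: B1 = {1, 2}  B2 = {1, 6}  B3 = {4, 6}  B4 = {4, 5}  B5 = {3, 5}  B6 = {0, 3}
Tree: B1–B2, B2–B3, B3–B4, B4–B5, B5–B6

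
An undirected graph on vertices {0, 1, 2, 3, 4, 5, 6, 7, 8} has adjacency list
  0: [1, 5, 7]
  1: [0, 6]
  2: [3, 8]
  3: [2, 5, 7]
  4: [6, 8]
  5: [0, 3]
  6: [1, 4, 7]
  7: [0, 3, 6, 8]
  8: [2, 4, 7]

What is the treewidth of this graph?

A width-3 tree decomposition is:
Bags: B1 = {1, 4, 6, 8}  B2 = {1, 6, 7, 8}  B3 = {0, 1, 7, 8}  B4 = {0, 2, 7, 8}  B5 = {0, 2, 3, 7}  B6 = {0, 2, 3, 5}
Tree: B1–B2, B2–B3, B3–B4, B4–B5, B5–B6
Every bag has size at most 4, so the width is 4 − 1 = 3 and tw(G) ≤ 3. For the lower bound: the 4 vertex sets {1,4,6}, {8}, {7}, {0,2,3,5} are disjoint, each induces a connected subgraph, and every pair is joined by at least one edge of G. Contracting each set to a single vertex therefore yields K_{4} as a minor, and since treewidth is minor-monotone, tw(G) ≥ tw(K_{4}) = 3. Combining the bounds, tw(G) = 3.

3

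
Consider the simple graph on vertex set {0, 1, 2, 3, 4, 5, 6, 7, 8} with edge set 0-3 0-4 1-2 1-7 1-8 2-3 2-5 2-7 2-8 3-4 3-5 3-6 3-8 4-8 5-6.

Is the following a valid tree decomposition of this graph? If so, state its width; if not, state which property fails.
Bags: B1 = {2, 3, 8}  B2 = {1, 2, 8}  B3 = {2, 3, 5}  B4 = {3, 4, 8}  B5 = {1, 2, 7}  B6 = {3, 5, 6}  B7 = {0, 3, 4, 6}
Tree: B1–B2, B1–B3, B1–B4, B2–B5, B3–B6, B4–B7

No — bags containing vertex 6 are not connected in the tree.

A tree decomposition must satisfy three properties: every vertex lies in some bag; for every edge, both endpoints lie together in some bag; and for every vertex, the bags containing it form a connected subtree. Here bags containing vertex 6 are not connected in the tree, so the decomposition is invalid.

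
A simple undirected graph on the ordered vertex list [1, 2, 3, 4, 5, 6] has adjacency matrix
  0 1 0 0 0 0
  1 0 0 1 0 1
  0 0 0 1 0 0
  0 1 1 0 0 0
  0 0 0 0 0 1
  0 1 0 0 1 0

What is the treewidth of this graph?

1

A width-1 tree decomposition is:
Bags: B1 = {2, 6}  B2 = {1, 2}  B3 = {5, 6}  B4 = {2, 4}  B5 = {3, 4}
Tree: B1–B2, B1–B3, B2–B4, B4–B5
Each bag holds 2 vertices, so the decomposition has width 1, which upper-bounds the treewidth. Since G has at least one edge (e.g. 6–2), it is not an edgeless graph, so tw(G) ≥ 1. The upper and lower bounds meet at 1, so that is the treewidth.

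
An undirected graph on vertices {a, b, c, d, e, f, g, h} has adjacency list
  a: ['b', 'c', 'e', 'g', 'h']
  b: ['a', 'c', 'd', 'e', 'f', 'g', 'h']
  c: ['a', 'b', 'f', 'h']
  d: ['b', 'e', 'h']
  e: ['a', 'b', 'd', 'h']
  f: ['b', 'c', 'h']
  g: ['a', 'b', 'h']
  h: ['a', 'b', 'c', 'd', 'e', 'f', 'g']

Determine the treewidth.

A width-3 tree decomposition is:
Bags: B1 = {a, b, e, h}  B2 = {a, b, c, h}  B3 = {b, d, e, h}  B4 = {b, c, f, h}  B5 = {a, b, g, h}
Tree: B1–B2, B1–B3, B2–B4, B1–B5
The largest bag has 4 vertices, giving width 3; this decomposition certifies tw(G) ≤ 3. On the other hand G contains the 4-clique {b, d, e, h}. A clique must lie in a single bag of any decomposition, so no decomposition can have width below 3. Therefore the treewidth is 3.

3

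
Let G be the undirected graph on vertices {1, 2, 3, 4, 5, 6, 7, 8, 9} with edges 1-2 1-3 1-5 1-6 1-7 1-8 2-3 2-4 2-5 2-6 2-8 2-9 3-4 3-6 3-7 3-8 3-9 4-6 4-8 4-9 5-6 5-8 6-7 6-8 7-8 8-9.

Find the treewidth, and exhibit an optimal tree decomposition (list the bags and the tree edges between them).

Treewidth 4.
Bags: B1 = {1, 2, 3, 6, 8}  B2 = {1, 2, 5, 6, 8}  B3 = {2, 3, 4, 6, 8}  B4 = {1, 3, 6, 7, 8}  B5 = {2, 3, 4, 8, 9}
Tree: B1–B2, B1–B3, B1–B4, B3–B5

The largest bag has 5 vertices, giving width 4; this decomposition certifies tw(G) ≤ 4. For the lower bound, the 5 vertices {1, 2, 3, 6, 8} are pairwise adjacent, and any tree decomposition puts a clique entirely inside one bag — forcing width ≥ 4. Therefore the treewidth is 4.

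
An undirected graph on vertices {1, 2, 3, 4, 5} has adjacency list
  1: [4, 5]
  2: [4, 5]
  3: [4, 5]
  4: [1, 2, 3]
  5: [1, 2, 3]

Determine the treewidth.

2

A width-2 tree decomposition is:
Bags: B1 = {2, 4, 5}  B2 = {3, 4, 5}  B3 = {1, 4, 5}
Tree: B1–B2, B2–B3
Every bag has size at most 3, so the width is 3 − 1 = 2 and tw(G) ≤ 2. Since 5–2–4–3–5 is a cycle in G, G is not acyclic. Forests are exactly the graphs of treewidth ≤ 1, so tw(G) ≥ 2. Combining the bounds, tw(G) = 2.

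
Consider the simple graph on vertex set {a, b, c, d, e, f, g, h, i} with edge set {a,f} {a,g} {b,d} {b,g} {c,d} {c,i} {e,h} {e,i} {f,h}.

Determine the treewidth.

2

A width-2 tree decomposition is:
Bags: B1 = {e, h, i}  B2 = {c, h, i}  B3 = {c, d, h}  B4 = {b, d, h}  B5 = {b, g, h}  B6 = {a, g, h}  B7 = {a, f, h}
Tree: B1–B2, B2–B3, B3–B4, B4–B5, B5–B6, B6–B7
The largest bag has 3 vertices, giving width 2; this decomposition certifies tw(G) ≤ 2. The edges h–e–i–c–d–b–g–a–f–h form a cycle, so G is not a tree and its treewidth is at least 2. Therefore the treewidth is 2.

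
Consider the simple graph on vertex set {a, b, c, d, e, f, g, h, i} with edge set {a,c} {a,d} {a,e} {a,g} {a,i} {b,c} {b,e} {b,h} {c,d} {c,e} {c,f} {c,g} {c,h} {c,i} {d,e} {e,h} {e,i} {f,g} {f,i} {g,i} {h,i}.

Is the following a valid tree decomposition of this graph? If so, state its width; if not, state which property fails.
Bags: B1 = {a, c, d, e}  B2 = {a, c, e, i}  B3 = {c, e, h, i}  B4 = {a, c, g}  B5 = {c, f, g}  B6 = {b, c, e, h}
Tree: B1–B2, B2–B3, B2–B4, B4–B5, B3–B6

No — edge (i,g) lies in no bag.

A tree decomposition must satisfy three properties: every vertex lies in some bag; for every edge, both endpoints lie together in some bag; and for every vertex, the bags containing it form a connected subtree. Here edge (i,g) lies in no bag, so the decomposition is invalid.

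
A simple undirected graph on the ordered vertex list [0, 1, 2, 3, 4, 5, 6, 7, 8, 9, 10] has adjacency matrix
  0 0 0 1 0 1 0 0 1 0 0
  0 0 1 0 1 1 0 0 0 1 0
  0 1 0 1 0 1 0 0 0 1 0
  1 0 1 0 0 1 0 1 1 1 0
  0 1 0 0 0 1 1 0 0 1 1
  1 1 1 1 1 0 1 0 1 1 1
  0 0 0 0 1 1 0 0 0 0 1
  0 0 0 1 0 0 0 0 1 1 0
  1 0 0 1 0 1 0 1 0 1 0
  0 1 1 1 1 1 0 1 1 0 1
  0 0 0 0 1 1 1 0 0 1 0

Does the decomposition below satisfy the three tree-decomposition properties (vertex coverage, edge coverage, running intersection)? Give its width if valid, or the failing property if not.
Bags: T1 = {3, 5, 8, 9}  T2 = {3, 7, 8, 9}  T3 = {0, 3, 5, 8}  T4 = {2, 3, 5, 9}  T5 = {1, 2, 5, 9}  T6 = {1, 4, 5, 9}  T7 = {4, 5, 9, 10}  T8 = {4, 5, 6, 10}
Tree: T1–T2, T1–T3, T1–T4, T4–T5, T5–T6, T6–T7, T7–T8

Yes; width 3.

Checking the three conditions: (i) the bags cover all of {0, 1, 2, 3, 4, 5, 6, 7, 8, 9, 10}; (ii) for each edge, some bag contains both endpoints; (iii) the bags containing any fixed vertex form a subtree. All hold, so the decomposition is valid with width 4 − 1 = 3.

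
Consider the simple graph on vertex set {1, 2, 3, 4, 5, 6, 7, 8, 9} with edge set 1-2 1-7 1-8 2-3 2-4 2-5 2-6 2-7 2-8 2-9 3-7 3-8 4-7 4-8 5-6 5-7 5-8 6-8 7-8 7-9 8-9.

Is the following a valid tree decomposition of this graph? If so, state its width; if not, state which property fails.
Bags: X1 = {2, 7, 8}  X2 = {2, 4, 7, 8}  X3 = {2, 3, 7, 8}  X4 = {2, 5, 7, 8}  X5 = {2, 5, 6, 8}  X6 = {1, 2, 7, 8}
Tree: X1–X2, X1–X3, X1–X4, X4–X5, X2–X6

A tree decomposition must satisfy three properties: every vertex lies in some bag; for every edge, both endpoints lie together in some bag; and for every vertex, the bags containing it form a connected subtree. Here vertex 9 appears in no bag, so the decomposition is invalid.

No — vertex 9 appears in no bag.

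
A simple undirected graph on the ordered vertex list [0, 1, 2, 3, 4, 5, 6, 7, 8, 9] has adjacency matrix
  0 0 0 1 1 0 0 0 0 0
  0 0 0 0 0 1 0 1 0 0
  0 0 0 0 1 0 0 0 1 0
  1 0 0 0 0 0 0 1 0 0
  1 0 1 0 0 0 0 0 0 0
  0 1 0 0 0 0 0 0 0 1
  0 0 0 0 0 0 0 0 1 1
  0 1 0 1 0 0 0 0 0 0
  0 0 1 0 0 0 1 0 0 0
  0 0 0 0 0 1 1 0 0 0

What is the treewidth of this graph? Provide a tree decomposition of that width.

Every bag has size at most 3, so the width is 3 − 1 = 2 and tw(G) ≤ 2. For the lower bound, G contains the cycle 8–6–9–5–1–7–3–0–4–2–8, so G is not a forest; only forests have treewidth ≤ 1, hence tw(G) ≥ 2. Combining the bounds, tw(G) = 2.

Treewidth 2.
One optimal decomposition is:
Bags: B1 = {6, 8, 9}  B2 = {5, 8, 9}  B3 = {1, 5, 8}  B4 = {1, 7, 8}  B5 = {3, 7, 8}  B6 = {0, 3, 8}  B7 = {0, 4, 8}  B8 = {2, 4, 8}
Tree: B1–B2, B2–B3, B3–B4, B4–B5, B5–B6, B6–B7, B7–B8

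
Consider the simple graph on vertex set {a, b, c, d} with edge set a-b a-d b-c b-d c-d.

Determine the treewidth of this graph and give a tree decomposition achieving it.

Treewidth 2.
One optimal decomposition is:
Bags: B1 = {b, c, d}  B2 = {a, b, d}
Tree: B1–B2

The largest bag has 3 vertices, giving width 2; this decomposition certifies tw(G) ≤ 2. For the lower bound, the 3 vertices {b, c, d} are pairwise adjacent, and any tree decomposition puts a clique entirely inside one bag — forcing width ≥ 2. Combining the bounds, tw(G) = 2.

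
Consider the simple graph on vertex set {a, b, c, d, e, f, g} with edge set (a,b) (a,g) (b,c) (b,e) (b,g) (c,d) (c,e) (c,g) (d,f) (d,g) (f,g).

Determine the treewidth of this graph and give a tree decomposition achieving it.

The largest bag has 3 vertices, giving width 2; this decomposition certifies tw(G) ≤ 2. For the lower bound, the 3 vertices {c, d, g} are pairwise adjacent, and any tree decomposition puts a clique entirely inside one bag — forcing width ≥ 2. Hence tw(G) = 2 exactly.

Treewidth 2.
One such decomposition:
Bags: B1 = {c, d, g}  B2 = {b, c, g}  B3 = {d, f, g}  B4 = {a, b, g}  B5 = {b, c, e}
Tree: B1–B2, B1–B3, B2–B4, B2–B5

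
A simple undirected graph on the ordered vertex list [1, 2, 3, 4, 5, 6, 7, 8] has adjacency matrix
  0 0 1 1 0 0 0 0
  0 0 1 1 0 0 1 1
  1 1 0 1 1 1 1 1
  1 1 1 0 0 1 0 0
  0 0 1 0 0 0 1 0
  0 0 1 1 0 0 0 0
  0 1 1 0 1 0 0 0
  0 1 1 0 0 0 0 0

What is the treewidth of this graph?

2

A width-2 tree decomposition is:
Bags: B1 = {1, 3, 4}  B2 = {2, 3, 4}  B3 = {2, 3, 8}  B4 = {2, 3, 7}  B5 = {3, 5, 7}  B6 = {3, 4, 6}
Tree: B1–B2, B2–B3, B2–B4, B4–B5, B1–B6
Every bag has size at most 3, so the width is 3 − 1 = 2 and tw(G) ≤ 2. Conversely, {1, 3, 4} is a clique of size 3, and the vertices of any clique must share a bag in every tree decomposition; so some bag has ≥ 3 vertices and tw(G) ≥ 2. The upper and lower bounds meet at 2, so that is the treewidth.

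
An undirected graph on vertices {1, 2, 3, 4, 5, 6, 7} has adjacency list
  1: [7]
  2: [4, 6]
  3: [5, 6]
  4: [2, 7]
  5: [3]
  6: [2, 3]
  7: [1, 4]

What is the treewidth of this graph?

A width-1 tree decomposition is:
Bags: B1 = {1, 7}  B2 = {4, 7}  B3 = {2, 4}  B4 = {2, 6}  B5 = {3, 6}  B6 = {3, 5}
Tree: B1–B2, B2–B3, B3–B4, B4–B5, B5–B6
The largest bag has 2 vertices, giving width 1; this decomposition certifies tw(G) ≤ 1. Since G has at least one edge (e.g. 1–7), it is not an edgeless graph, so tw(G) ≥ 1. Therefore the treewidth is 1.

1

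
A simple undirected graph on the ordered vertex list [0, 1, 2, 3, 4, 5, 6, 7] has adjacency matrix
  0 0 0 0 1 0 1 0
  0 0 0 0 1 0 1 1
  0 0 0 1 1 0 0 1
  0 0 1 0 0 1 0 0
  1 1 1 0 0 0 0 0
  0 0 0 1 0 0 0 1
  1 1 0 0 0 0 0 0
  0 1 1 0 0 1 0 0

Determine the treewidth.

2

A width-2 tree decomposition is:
Bags: B1 = {0, 1, 6}  B2 = {0, 1, 4}  B3 = {1, 4, 7}  B4 = {2, 4, 7}  B5 = {2, 5, 7}  B6 = {2, 3, 5}
Tree: B1–B2, B2–B3, B3–B4, B4–B5, B5–B6
Each bag holds 3 vertices, so the decomposition has width 2, which upper-bounds the treewidth. Since 6–0–4–1–6 is a cycle in G, G is not acyclic. Forests are exactly the graphs of treewidth ≤ 1, so tw(G) ≥ 2. The upper and lower bounds meet at 2, so that is the treewidth.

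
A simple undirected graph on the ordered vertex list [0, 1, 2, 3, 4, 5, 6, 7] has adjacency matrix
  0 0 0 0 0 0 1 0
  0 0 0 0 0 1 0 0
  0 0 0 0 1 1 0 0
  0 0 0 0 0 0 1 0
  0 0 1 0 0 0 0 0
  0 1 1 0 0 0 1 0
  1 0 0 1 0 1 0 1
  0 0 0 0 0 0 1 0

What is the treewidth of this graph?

A width-1 tree decomposition is:
Bags: B1 = {6, 7}  B2 = {5, 6}  B3 = {3, 6}  B4 = {0, 6}  B5 = {1, 5}  B6 = {2, 5}  B7 = {2, 4}
Tree: B1–B2, B1–B3, B3–B4, B2–B5, B5–B6, B6–B7
The largest bag has 2 vertices, giving width 1; this decomposition certifies tw(G) ≤ 1. G has an edge, so its treewidth is at least 1. Hence tw(G) = 1 exactly.

1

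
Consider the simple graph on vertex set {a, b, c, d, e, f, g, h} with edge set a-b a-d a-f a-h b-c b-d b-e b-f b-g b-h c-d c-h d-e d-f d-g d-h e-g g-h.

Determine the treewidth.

A width-3 tree decomposition is:
Bags: B1 = {a, b, d, h}  B2 = {b, d, g, h}  B3 = {b, d, e, g}  B4 = {a, b, d, f}  B5 = {b, c, d, h}
Tree: B1–B2, B2–B3, B1–B4, B1–B5
Every bag has size at most 4, so the width is 4 − 1 = 3 and tw(G) ≤ 3. For the lower bound, the 4 vertices {b, d, e, g} are pairwise adjacent, and any tree decomposition puts a clique entirely inside one bag — forcing width ≥ 3. Hence tw(G) = 3 exactly.

3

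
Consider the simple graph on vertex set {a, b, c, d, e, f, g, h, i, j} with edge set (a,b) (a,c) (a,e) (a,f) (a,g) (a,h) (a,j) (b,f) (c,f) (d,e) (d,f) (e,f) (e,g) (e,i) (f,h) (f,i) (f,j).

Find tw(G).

A width-2 tree decomposition is:
Bags: B1 = {a, b, f}  B2 = {a, f, j}  B3 = {a, c, f}  B4 = {a, e, f}  B5 = {e, f, i}  B6 = {d, e, f}  B7 = {a, f, h}  B8 = {a, e, g}
Tree: B1–B2, B1–B3, B2–B4, B4–B5, B5–B6, B1–B7, B4–B8
The largest bag has 3 vertices, giving width 2; this decomposition certifies tw(G) ≤ 2. For the lower bound, the 3 vertices {a, e, g} are pairwise adjacent, and any tree decomposition puts a clique entirely inside one bag — forcing width ≥ 2. Therefore the treewidth is 2.

2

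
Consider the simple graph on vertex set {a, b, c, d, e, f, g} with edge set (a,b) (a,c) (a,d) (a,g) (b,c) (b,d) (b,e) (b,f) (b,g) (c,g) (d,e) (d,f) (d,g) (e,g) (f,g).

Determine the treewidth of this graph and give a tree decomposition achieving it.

Each bag holds 4 vertices, so the decomposition has width 3, which upper-bounds the treewidth. Conversely, {b, d, e, g} is a clique of size 4, and the vertices of any clique must share a bag in every tree decomposition; so some bag has ≥ 4 vertices and tw(G) ≥ 3. Hence tw(G) = 3 exactly.

Treewidth 3.
One optimal decomposition is:
Bags: B1 = {b, d, f, g}  B2 = {b, d, e, g}  B3 = {a, b, d, g}  B4 = {a, b, c, g}
Tree: B1–B2, B1–B3, B3–B4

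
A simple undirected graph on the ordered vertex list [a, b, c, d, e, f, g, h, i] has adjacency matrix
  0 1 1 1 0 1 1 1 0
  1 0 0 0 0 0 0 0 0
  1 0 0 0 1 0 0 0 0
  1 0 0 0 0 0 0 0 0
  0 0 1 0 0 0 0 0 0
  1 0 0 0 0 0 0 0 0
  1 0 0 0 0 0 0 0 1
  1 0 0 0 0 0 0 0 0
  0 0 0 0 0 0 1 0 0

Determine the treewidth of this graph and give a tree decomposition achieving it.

Each bag holds 2 vertices, so the decomposition has width 1, which upper-bounds the treewidth. Since G has at least one edge (e.g. a–g), it is not an edgeless graph, so tw(G) ≥ 1. Therefore the treewidth is 1.

Treewidth 1.
One optimal decomposition is:
Bags: B1 = {a, g}  B2 = {a, c}  B3 = {g, i}  B4 = {a, b}  B5 = {c, e}  B6 = {a, f}  B7 = {a, d}  B8 = {a, h}
Tree: B1–B2, B1–B3, B2–B4, B2–B5, B2–B6, B6–B7, B6–B8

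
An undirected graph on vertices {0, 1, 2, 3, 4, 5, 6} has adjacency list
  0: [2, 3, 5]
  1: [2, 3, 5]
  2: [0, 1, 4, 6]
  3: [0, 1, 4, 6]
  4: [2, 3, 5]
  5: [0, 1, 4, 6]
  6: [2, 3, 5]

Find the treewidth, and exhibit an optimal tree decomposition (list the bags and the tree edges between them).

Each bag holds 4 vertices, so the decomposition has width 3, which upper-bounds the treewidth. For the lower bound: the 4 vertex sets {0,2}, {5,6}, {3}, {1} are disjoint, each induces a connected subgraph, and every pair is joined by at least one edge of G. Contracting each set to a single vertex therefore yields K_{4} as a minor, and since treewidth is minor-monotone, tw(G) ≥ tw(K_{4}) = 3. Hence tw(G) = 3 exactly.

Treewidth 3.
One such decomposition:
Bags: B1 = {0, 2, 3, 5}  B2 = {2, 3, 5, 6}  B3 = {1, 2, 3, 5}  B4 = {2, 3, 4, 5}
Tree: B1–B2, B2–B3, B3–B4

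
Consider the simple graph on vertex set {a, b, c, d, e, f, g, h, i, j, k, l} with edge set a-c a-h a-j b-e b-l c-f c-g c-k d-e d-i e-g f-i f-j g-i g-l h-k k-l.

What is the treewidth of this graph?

3

A width-3 tree decomposition is:
Bags: B1 = {b, d, e, i}  B2 = {b, e, g, i}  B3 = {b, g, i, l}  B4 = {f, g, i, l}  B5 = {c, f, g, l}  B6 = {c, f, k, l}  B7 = {c, f, j, k}  B8 = {a, c, j, k}  B9 = {a, h, j, k}
Tree: B1–B2, B2–B3, B3–B4, B4–B5, B5–B6, B6–B7, B7–B8, B8–B9
Every bag has size at most 4, so the width is 4 − 1 = 3 and tw(G) ≤ 3. For the lower bound: the 4 vertex sets {b,d,e}, {i}, {g}, {c,f,k,l} are disjoint, each induces a connected subgraph, and every pair is joined by at least one edge of G. Contracting each set to a single vertex therefore yields K_{4} as a minor, and since treewidth is minor-monotone, tw(G) ≥ tw(K_{4}) = 3. Combining the bounds, tw(G) = 3.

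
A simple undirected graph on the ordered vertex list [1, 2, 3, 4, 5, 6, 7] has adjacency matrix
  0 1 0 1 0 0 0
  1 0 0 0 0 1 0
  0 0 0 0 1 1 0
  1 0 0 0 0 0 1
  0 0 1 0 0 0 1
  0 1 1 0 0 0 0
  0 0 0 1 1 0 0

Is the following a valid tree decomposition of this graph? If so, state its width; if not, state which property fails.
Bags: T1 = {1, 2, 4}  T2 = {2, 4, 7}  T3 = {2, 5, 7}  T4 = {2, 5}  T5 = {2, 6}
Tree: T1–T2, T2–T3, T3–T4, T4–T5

A tree decomposition must satisfy three properties: every vertex lies in some bag; for every edge, both endpoints lie together in some bag; and for every vertex, the bags containing it form a connected subtree. Here vertex 3 appears in no bag, so the decomposition is invalid.

No — vertex 3 appears in no bag.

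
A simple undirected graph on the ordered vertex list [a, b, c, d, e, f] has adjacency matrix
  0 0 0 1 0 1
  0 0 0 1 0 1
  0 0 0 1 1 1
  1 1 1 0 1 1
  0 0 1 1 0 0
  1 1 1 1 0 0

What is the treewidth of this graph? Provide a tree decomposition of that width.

Treewidth 2.
One such decomposition:
Bags: B1 = {c, d, f}  B2 = {c, d, e}  B3 = {b, d, f}  B4 = {a, d, f}
Tree: B1–B2, B1–B3, B1–B4

The largest bag has 3 vertices, giving width 2; this decomposition certifies tw(G) ≤ 2. On the other hand G contains the 3-clique {c, d, e}. A clique must lie in a single bag of any decomposition, so no decomposition can have width below 2. The upper and lower bounds meet at 2, so that is the treewidth.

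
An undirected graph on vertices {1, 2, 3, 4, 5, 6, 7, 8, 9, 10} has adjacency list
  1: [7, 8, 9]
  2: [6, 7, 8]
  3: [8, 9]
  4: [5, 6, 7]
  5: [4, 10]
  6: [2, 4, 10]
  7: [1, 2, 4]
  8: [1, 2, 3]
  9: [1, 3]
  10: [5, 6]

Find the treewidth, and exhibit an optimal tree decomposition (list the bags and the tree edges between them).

Each bag holds 3 vertices, so the decomposition has width 2, which upper-bounds the treewidth. For the lower bound, G contains the cycle 9–3–8–1–9, so G is not a forest; only forests have treewidth ≤ 1, hence tw(G) ≥ 2. Therefore the treewidth is 2.

Treewidth 2.
One such decomposition:
Bags: B1 = {1, 3, 9}  B2 = {1, 3, 8}  B3 = {1, 7, 8}  B4 = {2, 7, 8}  B5 = {2, 4, 7}  B6 = {2, 4, 6}  B7 = {4, 5, 6}  B8 = {5, 6, 10}
Tree: B1–B2, B2–B3, B3–B4, B4–B5, B5–B6, B6–B7, B7–B8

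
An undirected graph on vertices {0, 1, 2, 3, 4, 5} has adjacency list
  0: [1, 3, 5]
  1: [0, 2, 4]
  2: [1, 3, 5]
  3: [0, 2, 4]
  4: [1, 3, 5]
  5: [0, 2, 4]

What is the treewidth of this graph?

A width-3 tree decomposition is:
Bags: B1 = {1, 2, 3, 5}  B2 = {1, 3, 4, 5}  B3 = {0, 1, 3, 5}
Tree: B1–B2, B2–B3
Each bag holds 4 vertices, so the decomposition has width 3, which upper-bounds the treewidth. For the lower bound: the 4 vertex sets {1,2}, {3,4}, {5}, {0} are disjoint, each induces a connected subgraph, and every pair is joined by at least one edge of G. Contracting each set to a single vertex therefore yields K_{4} as a minor, and since treewidth is minor-monotone, tw(G) ≥ tw(K_{4}) = 3. Hence tw(G) = 3 exactly.

3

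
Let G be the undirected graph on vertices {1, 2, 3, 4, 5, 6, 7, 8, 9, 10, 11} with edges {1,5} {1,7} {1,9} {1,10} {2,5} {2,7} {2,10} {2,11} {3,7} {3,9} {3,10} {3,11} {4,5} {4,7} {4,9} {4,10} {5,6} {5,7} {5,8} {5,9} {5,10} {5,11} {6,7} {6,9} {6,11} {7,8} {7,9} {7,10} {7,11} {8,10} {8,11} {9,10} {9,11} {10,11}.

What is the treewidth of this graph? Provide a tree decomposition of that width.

The largest bag has 5 vertices, giving width 4; this decomposition certifies tw(G) ≤ 4. For the lower bound, the 5 vertices {3, 7, 9, 10, 11} are pairwise adjacent, and any tree decomposition puts a clique entirely inside one bag — forcing width ≥ 4. Therefore the treewidth is 4.

Treewidth 4.
One optimal decomposition is:
Bags: B1 = {5, 7, 9, 10, 11}  B2 = {4, 5, 7, 9, 10}  B3 = {5, 6, 7, 9, 11}  B4 = {1, 5, 7, 9, 10}  B5 = {3, 7, 9, 10, 11}  B6 = {2, 5, 7, 10, 11}  B7 = {5, 7, 8, 10, 11}
Tree: B1–B2, B1–B3, B1–B4, B1–B5, B1–B6, B1–B7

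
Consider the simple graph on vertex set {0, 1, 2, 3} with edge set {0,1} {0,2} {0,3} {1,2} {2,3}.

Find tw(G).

A width-2 tree decomposition is:
Bags: B1 = {0, 2, 3}  B2 = {0, 1, 2}
Tree: B1–B2
The largest bag has 3 vertices, giving width 2; this decomposition certifies tw(G) ≤ 2. On the other hand G contains the 3-clique {0, 1, 2}. A clique must lie in a single bag of any decomposition, so no decomposition can have width below 2. Combining the bounds, tw(G) = 2.

2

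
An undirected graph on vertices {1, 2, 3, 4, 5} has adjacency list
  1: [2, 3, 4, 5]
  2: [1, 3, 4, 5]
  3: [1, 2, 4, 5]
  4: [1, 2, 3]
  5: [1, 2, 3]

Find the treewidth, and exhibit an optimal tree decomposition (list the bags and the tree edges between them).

Treewidth 3.
Bags: B1 = {1, 2, 3, 4}  B2 = {1, 2, 3, 5}
Tree: B1–B2

The largest bag has 4 vertices, giving width 3; this decomposition certifies tw(G) ≤ 3. On the other hand G contains the 4-clique {1, 2, 3, 4}. A clique must lie in a single bag of any decomposition, so no decomposition can have width below 3. Combining the bounds, tw(G) = 3.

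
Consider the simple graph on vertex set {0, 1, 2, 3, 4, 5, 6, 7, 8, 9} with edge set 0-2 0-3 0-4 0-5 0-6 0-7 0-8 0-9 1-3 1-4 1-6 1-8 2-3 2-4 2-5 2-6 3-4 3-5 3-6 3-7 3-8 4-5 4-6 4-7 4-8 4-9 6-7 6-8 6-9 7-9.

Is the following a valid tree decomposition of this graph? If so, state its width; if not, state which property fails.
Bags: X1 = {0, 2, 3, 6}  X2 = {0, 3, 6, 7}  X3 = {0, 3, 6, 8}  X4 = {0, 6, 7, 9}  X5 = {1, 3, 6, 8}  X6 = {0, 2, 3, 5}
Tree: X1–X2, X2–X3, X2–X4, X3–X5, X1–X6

No — vertex 4 appears in no bag.

A tree decomposition must satisfy three properties: every vertex lies in some bag; for every edge, both endpoints lie together in some bag; and for every vertex, the bags containing it form a connected subtree. Here vertex 4 appears in no bag, so the decomposition is invalid.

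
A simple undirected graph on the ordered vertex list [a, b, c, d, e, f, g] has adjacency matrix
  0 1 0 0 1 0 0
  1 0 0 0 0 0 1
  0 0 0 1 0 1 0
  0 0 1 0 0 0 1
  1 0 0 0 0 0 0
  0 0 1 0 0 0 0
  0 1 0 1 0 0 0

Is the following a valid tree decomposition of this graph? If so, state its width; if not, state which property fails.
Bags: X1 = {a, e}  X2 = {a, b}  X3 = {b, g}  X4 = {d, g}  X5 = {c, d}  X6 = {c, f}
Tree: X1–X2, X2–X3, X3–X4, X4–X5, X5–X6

Yes; width 1.

Every vertex of G appears in some bag (union = {a, b, c, d, e, f, g}); every edge is covered by a bag; and for each vertex v the set of bags containing v is connected in the bag tree. The decomposition is therefore valid. The largest bag has 2 vertices, so the width is 1.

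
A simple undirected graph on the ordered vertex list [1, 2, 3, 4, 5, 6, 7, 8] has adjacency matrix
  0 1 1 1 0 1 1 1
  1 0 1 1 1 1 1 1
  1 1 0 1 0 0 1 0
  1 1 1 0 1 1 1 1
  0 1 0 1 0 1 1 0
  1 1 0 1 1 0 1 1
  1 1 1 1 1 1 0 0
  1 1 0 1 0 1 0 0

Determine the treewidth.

A width-4 tree decomposition is:
Bags: B1 = {1, 2, 4, 6, 7}  B2 = {1, 2, 3, 4, 7}  B3 = {1, 2, 4, 6, 8}  B4 = {2, 4, 5, 6, 7}
Tree: B1–B2, B1–B3, B1–B4
Each bag holds 5 vertices, so the decomposition has width 4, which upper-bounds the treewidth. Conversely, {1, 2, 3, 4, 7} is a clique of size 5, and the vertices of any clique must share a bag in every tree decomposition; so some bag has ≥ 5 vertices and tw(G) ≥ 4. Combining the bounds, tw(G) = 4.

4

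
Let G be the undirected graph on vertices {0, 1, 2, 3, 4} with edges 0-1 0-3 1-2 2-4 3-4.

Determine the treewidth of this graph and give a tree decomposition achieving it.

Every bag has size at most 3, so the width is 3 − 1 = 2 and tw(G) ≤ 2. For the lower bound, G contains the cycle 4–3–0–1–2–4, so G is not a forest; only forests have treewidth ≤ 1, hence tw(G) ≥ 2. Hence tw(G) = 2 exactly.

Treewidth 2.
One such decomposition:
Bags: B1 = {0, 3, 4}  B2 = {0, 1, 4}  B3 = {1, 2, 4}
Tree: B1–B2, B2–B3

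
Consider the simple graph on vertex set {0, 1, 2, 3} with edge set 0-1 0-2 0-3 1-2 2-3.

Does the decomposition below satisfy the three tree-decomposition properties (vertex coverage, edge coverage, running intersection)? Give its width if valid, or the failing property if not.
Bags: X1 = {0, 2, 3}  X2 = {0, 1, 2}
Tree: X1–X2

Yes; width 2.

Every vertex of G appears in some bag (union = {0, 1, 2, 3}); every edge is covered by a bag; and for each vertex v the set of bags containing v is connected in the bag tree. The decomposition is therefore valid. The largest bag has 3 vertices, so the width is 2.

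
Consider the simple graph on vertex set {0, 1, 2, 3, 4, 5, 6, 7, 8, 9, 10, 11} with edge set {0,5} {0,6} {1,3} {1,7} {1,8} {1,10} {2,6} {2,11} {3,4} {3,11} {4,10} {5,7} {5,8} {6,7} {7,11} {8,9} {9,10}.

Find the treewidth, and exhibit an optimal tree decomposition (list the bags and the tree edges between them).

The largest bag has 4 vertices, giving width 3; this decomposition certifies tw(G) ≤ 3. For the lower bound: the 4 vertex sets {4,9,10}, {8}, {1}, {3,5,7,11} are disjoint, each induces a connected subgraph, and every pair is joined by at least one edge of G. Contracting each set to a single vertex therefore yields K_{4} as a minor, and since treewidth is minor-monotone, tw(G) ≥ tw(K_{4}) = 3. The upper and lower bounds meet at 3, so that is the treewidth.

Treewidth 3.
One optimal decomposition is:
Bags: B1 = {4, 8, 9, 10}  B2 = {1, 4, 8, 10}  B3 = {1, 3, 4, 8}  B4 = {1, 3, 5, 8}  B5 = {1, 3, 5, 7}  B6 = {3, 5, 7, 11}  B7 = {0, 5, 7, 11}  B8 = {0, 6, 7, 11}  B9 = {0, 2, 6, 11}
Tree: B1–B2, B2–B3, B3–B4, B4–B5, B5–B6, B6–B7, B7–B8, B8–B9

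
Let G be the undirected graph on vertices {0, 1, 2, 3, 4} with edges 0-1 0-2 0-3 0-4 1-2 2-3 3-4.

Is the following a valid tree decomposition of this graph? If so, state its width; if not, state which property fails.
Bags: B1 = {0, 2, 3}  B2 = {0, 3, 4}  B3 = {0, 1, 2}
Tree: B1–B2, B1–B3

Checking the three conditions: (i) the bags cover all of {0, 1, 2, 3, 4}; (ii) for each edge, some bag contains both endpoints; (iii) the bags containing any fixed vertex form a subtree. All hold, so the decomposition is valid with width 3 − 1 = 2.

Yes; width 2.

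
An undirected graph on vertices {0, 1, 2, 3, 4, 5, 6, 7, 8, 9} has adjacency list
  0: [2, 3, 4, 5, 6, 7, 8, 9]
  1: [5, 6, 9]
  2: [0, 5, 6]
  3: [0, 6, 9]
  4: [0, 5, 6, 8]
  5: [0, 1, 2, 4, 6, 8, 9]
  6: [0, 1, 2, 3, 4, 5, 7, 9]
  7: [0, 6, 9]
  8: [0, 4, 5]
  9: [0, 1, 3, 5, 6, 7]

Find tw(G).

3

A width-3 tree decomposition is:
Bags: B1 = {0, 2, 5, 6}  B2 = {0, 5, 6, 9}  B3 = {0, 6, 7, 9}  B4 = {0, 3, 6, 9}  B5 = {1, 5, 6, 9}  B6 = {0, 4, 5, 6}  B7 = {0, 4, 5, 8}
Tree: B1–B2, B2–B3, B2–B4, B2–B5, B2–B6, B6–B7
The largest bag has 4 vertices, giving width 3; this decomposition certifies tw(G) ≤ 3. For the lower bound, the 4 vertices {0, 4, 5, 8} are pairwise adjacent, and any tree decomposition puts a clique entirely inside one bag — forcing width ≥ 3. Therefore the treewidth is 3.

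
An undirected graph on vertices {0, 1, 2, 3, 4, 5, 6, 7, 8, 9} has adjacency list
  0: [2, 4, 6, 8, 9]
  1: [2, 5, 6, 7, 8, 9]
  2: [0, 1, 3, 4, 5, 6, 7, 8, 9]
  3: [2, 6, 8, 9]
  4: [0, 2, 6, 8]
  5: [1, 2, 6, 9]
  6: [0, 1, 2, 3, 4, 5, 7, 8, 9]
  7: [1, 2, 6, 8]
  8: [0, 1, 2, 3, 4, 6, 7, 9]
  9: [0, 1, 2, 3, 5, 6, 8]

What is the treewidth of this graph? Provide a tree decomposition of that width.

Each bag holds 5 vertices, so the decomposition has width 4, which upper-bounds the treewidth. Conversely, {0, 2, 6, 8, 9} is a clique of size 5, and the vertices of any clique must share a bag in every tree decomposition; so some bag has ≥ 5 vertices and tw(G) ≥ 4. Hence tw(G) = 4 exactly.

Treewidth 4.
One such decomposition:
Bags: B1 = {1, 2, 6, 8, 9}  B2 = {1, 2, 6, 7, 8}  B3 = {0, 2, 6, 8, 9}  B4 = {2, 3, 6, 8, 9}  B5 = {1, 2, 5, 6, 9}  B6 = {0, 2, 4, 6, 8}
Tree: B1–B2, B1–B3, B3–B4, B1–B5, B3–B6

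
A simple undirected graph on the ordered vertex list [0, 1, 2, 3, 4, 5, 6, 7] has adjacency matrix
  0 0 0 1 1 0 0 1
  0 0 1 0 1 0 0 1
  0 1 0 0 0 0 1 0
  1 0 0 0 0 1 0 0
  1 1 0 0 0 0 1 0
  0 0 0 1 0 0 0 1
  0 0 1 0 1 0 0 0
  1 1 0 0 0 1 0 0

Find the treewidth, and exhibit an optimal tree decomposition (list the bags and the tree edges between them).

Treewidth 2.
One optimal decomposition is:
Bags: B1 = {0, 3, 5}  B2 = {0, 5, 7}  B3 = {0, 4, 7}  B4 = {1, 4, 7}  B5 = {1, 4, 6}  B6 = {1, 2, 6}
Tree: B1–B2, B2–B3, B3–B4, B4–B5, B5–B6

Each bag holds 3 vertices, so the decomposition has width 2, which upper-bounds the treewidth. For the lower bound, G contains the cycle 3–5–7–0–3, so G is not a forest; only forests have treewidth ≤ 1, hence tw(G) ≥ 2. Hence tw(G) = 2 exactly.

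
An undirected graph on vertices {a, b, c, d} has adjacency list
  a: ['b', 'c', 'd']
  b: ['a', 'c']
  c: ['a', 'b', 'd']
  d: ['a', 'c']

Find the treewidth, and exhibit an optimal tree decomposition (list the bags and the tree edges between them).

Treewidth 2.
One optimal decomposition is:
Bags: B1 = {a, b, c}  B2 = {a, c, d}
Tree: B1–B2

Every bag has size at most 3, so the width is 3 − 1 = 2 and tw(G) ≤ 2. On the other hand G contains the 3-clique {a, c, d}. A clique must lie in a single bag of any decomposition, so no decomposition can have width below 2. Combining the bounds, tw(G) = 2.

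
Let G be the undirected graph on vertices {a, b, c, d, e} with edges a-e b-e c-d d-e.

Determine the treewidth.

1

A width-1 tree decomposition is:
Bags: B1 = {d, e}  B2 = {a, e}  B3 = {c, d}  B4 = {b, e}
Tree: B1–B2, B1–B3, B1–B4
Every bag has size at most 2, so the width is 2 − 1 = 1 and tw(G) ≤ 1. G has an edge, so its treewidth is at least 1. Hence tw(G) = 1 exactly.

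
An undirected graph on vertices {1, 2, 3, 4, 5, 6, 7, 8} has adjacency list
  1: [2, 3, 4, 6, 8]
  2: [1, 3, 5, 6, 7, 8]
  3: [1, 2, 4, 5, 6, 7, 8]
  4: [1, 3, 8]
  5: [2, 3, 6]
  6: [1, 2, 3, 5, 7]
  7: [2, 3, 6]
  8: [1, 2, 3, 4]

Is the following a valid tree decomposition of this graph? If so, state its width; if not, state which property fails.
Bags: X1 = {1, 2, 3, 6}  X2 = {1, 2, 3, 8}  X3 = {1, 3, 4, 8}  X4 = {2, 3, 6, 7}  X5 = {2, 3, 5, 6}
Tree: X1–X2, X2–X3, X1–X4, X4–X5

Yes; width 3.

Vertex coverage: the bags together contain {1, 2, 3, 4, 5, 6, 7, 8}, the full vertex set. Edge coverage: each edge of G has both endpoints in at least one bag. Running intersection: for every vertex, the bags containing it form a connected subtree. All three properties hold, so this is a valid tree decomposition of width max|bag| − 1 = 3, and hence tw(G) ≤ 3.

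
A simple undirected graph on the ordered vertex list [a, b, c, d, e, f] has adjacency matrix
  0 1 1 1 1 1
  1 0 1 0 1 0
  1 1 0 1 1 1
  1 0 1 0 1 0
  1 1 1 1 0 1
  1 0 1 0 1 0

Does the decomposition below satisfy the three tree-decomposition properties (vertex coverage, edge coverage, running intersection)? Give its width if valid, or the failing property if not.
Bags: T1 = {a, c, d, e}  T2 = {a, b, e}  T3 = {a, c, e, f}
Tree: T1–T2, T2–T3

A tree decomposition must satisfy three properties: every vertex lies in some bag; for every edge, both endpoints lie together in some bag; and for every vertex, the bags containing it form a connected subtree. Here edge (c,b) lies in no bag, so the decomposition is invalid.

No — edge (c,b) lies in no bag.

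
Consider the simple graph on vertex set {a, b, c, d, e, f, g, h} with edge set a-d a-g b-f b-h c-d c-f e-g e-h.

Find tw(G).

2

A width-2 tree decomposition is:
Bags: B1 = {a, c, d}  B2 = {a, c, f}  B3 = {a, b, f}  B4 = {a, b, h}  B5 = {a, e, h}  B6 = {a, e, g}
Tree: B1–B2, B2–B3, B3–B4, B4–B5, B5–B6
The largest bag has 3 vertices, giving width 2; this decomposition certifies tw(G) ≤ 2. For the lower bound, G contains the cycle a–d–c–f–b–h–e–g–a, so G is not a forest; only forests have treewidth ≤ 1, hence tw(G) ≥ 2. Combining the bounds, tw(G) = 2.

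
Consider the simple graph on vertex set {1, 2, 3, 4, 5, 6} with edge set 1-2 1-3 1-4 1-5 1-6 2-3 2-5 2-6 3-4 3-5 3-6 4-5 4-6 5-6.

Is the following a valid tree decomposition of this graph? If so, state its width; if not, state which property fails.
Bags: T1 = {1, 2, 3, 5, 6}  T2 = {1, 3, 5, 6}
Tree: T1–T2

No — vertex 4 appears in no bag.

A tree decomposition must satisfy three properties: every vertex lies in some bag; for every edge, both endpoints lie together in some bag; and for every vertex, the bags containing it form a connected subtree. Here vertex 4 appears in no bag, so the decomposition is invalid.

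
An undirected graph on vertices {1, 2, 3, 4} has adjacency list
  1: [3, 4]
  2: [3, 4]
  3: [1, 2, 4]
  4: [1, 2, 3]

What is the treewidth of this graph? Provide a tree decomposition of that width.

The largest bag has 3 vertices, giving width 2; this decomposition certifies tw(G) ≤ 2. Conversely, {1, 3, 4} is a clique of size 3, and the vertices of any clique must share a bag in every tree decomposition; so some bag has ≥ 3 vertices and tw(G) ≥ 2. Hence tw(G) = 2 exactly.

Treewidth 2.
One such decomposition:
Bags: B1 = {2, 3, 4}  B2 = {1, 3, 4}
Tree: B1–B2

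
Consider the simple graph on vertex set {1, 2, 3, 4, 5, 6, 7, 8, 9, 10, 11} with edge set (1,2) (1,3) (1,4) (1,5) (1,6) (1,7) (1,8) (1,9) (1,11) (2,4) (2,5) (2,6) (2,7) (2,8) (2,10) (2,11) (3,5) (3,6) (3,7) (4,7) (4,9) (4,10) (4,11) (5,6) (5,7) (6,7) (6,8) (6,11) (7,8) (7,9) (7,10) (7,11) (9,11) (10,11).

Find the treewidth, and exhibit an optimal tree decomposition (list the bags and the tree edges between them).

Treewidth 4.
Bags: B1 = {1, 2, 6, 7, 11}  B2 = {1, 2, 4, 7, 11}  B3 = {1, 2, 5, 6, 7}  B4 = {1, 4, 7, 9, 11}  B5 = {1, 2, 6, 7, 8}  B6 = {2, 4, 7, 10, 11}  B7 = {1, 3, 5, 6, 7}
Tree: B1–B2, B1–B3, B2–B4, B3–B5, B2–B6, B3–B7

Every bag has size at most 5, so the width is 5 − 1 = 4 and tw(G) ≤ 4. Conversely, {1, 4, 7, 9, 11} is a clique of size 5, and the vertices of any clique must share a bag in every tree decomposition; so some bag has ≥ 5 vertices and tw(G) ≥ 4. Combining the bounds, tw(G) = 4.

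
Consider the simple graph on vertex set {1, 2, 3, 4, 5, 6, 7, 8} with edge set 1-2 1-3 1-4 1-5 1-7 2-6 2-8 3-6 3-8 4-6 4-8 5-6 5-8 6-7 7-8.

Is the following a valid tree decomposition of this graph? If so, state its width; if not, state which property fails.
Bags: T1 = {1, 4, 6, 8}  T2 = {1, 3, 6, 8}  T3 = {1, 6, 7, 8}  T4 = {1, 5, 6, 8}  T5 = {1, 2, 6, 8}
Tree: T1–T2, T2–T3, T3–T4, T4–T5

Every vertex of G appears in some bag (union = {1, 2, 3, 4, 5, 6, 7, 8}); every edge is covered by a bag; and for each vertex v the set of bags containing v is connected in the bag tree. The decomposition is therefore valid. The largest bag has 4 vertices, so the width is 3.

Yes; width 3.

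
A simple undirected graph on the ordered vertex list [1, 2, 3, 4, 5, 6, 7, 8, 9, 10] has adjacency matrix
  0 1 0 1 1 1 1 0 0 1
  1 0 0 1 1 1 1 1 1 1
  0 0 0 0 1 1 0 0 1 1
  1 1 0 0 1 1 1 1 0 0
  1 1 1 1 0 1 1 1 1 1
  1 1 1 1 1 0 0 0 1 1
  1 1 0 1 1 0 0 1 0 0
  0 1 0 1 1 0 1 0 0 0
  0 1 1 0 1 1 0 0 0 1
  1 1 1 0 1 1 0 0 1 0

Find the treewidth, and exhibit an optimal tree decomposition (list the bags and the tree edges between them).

Treewidth 4.
One optimal decomposition is:
Bags: B1 = {2, 5, 6, 9, 10}  B2 = {1, 2, 5, 6, 10}  B3 = {1, 2, 4, 5, 6}  B4 = {3, 5, 6, 9, 10}  B5 = {1, 2, 4, 5, 7}  B6 = {2, 4, 5, 7, 8}
Tree: B1–B2, B2–B3, B1–B4, B3–B5, B5–B6

Each bag holds 5 vertices, so the decomposition has width 4, which upper-bounds the treewidth. On the other hand G contains the 5-clique {2, 4, 5, 7, 8}. A clique must lie in a single bag of any decomposition, so no decomposition can have width below 4. Therefore the treewidth is 4.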